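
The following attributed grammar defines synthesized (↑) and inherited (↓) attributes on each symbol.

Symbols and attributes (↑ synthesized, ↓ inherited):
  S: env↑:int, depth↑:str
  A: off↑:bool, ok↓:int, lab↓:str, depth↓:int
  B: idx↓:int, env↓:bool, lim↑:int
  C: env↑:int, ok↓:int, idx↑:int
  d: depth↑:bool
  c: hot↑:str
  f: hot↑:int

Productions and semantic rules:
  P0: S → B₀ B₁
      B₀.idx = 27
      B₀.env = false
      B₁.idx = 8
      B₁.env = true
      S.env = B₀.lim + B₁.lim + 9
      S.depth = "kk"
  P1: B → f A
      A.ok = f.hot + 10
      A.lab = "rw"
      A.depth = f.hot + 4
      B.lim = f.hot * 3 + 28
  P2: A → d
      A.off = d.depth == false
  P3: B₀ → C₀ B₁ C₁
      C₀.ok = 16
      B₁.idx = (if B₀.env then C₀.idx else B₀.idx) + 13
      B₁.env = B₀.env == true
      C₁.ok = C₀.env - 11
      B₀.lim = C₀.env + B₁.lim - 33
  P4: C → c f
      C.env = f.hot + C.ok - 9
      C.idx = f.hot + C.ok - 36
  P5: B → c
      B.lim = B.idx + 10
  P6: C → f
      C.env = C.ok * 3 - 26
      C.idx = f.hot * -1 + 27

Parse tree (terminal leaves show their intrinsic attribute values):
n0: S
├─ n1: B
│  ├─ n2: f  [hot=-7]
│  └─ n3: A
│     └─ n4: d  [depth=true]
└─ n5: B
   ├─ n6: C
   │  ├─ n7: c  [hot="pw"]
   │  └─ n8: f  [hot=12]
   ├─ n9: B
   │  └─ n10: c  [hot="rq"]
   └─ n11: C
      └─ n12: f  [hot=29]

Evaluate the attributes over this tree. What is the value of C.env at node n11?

1. n1.idx = 27  [27]
2. n1.env = false  [false]
3. n2.hot = -7  [terminal]
4. n3.ok = 3  [f.hot + 10]
5. n3.lab = "rw"  ["rw"]
6. n3.depth = -3  [f.hot + 4]
7. n4.depth = true  [terminal]
8. n3.off = false  [d.depth == false]
9. n1.lim = 7  [f.hot * 3 + 28]
10. n5.idx = 8  [8]
11. n5.env = true  [true]
12. n6.ok = 16  [16]
13. n7.hot = "pw"  [terminal]
14. n8.hot = 12  [terminal]
15. n6.env = 19  [f.hot + C.ok - 9]
16. n6.idx = -8  [f.hot + C.ok - 36]
17. n9.idx = 5  [(if B₀.env then C₀.idx else B₀.idx) + 13]
18. n9.env = true  [B₀.env == true]
19. n10.hot = "rq"  [terminal]
20. n9.lim = 15  [B.idx + 10]
21. n11.ok = 8  [C₀.env - 11]
22. n12.hot = 29  [terminal]
23. n11.env = -2  [C.ok * 3 - 26]
24. n11.idx = -2  [f.hot * -1 + 27]
25. n5.lim = 1  [C₀.env + B₁.lim - 33]
26. n0.env = 17  [B₀.lim + B₁.lim + 9]
27. n0.depth = "kk"  ["kk"]

-2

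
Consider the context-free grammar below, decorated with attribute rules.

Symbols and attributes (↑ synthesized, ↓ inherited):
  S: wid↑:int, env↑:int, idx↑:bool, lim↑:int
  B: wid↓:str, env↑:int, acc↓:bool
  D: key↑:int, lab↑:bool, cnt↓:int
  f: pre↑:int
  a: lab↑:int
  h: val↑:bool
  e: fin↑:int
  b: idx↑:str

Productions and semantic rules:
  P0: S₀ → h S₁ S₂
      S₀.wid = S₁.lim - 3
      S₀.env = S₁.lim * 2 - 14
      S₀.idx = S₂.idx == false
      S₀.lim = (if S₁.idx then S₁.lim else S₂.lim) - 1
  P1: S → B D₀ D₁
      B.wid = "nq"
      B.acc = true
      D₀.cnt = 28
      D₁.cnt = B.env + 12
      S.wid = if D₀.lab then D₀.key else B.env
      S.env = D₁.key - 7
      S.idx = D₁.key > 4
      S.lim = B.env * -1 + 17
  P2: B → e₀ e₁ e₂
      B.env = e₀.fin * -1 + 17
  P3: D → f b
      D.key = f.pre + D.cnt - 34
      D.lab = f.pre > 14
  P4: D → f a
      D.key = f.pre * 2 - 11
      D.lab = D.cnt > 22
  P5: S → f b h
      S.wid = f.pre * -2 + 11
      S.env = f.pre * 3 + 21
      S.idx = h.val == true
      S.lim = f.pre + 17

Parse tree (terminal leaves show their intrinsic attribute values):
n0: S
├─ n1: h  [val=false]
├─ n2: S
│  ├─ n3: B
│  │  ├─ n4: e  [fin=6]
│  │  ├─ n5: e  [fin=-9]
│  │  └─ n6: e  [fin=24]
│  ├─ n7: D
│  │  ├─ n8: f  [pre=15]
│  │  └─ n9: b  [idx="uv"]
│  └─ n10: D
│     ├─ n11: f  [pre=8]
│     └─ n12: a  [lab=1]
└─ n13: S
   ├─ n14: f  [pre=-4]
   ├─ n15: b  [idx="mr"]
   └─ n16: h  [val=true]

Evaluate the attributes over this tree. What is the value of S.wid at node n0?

1. n1.val = false  [terminal]
2. n3.wid = "nq"  ["nq"]
3. n3.acc = true  [true]
4. n4.fin = 6  [terminal]
5. n5.fin = -9  [terminal]
6. n6.fin = 24  [terminal]
7. n3.env = 11  [e₀.fin * -1 + 17]
8. n7.cnt = 28  [28]
9. n8.pre = 15  [terminal]
10. n9.idx = "uv"  [terminal]
11. n7.key = 9  [f.pre + D.cnt - 34]
12. n7.lab = true  [f.pre > 14]
13. n10.cnt = 23  [B.env + 12]
14. n11.pre = 8  [terminal]
15. n12.lab = 1  [terminal]
16. n10.key = 5  [f.pre * 2 - 11]
17. n10.lab = true  [D.cnt > 22]
18. n2.wid = 9  [if D₀.lab then D₀.key else B.env]
19. n2.env = -2  [D₁.key - 7]
20. n2.idx = true  [D₁.key > 4]
21. n2.lim = 6  [B.env * -1 + 17]
22. n14.pre = -4  [terminal]
23. n15.idx = "mr"  [terminal]
24. n16.val = true  [terminal]
25. n13.wid = 19  [f.pre * -2 + 11]
26. n13.env = 9  [f.pre * 3 + 21]
27. n13.idx = true  [h.val == true]
28. n13.lim = 13  [f.pre + 17]
29. n0.wid = 3  [S₁.lim - 3]
30. n0.env = -2  [S₁.lim * 2 - 14]
31. n0.idx = false  [S₂.idx == false]
32. n0.lim = 5  [(if S₁.idx then S₁.lim else S₂.lim) - 1]

3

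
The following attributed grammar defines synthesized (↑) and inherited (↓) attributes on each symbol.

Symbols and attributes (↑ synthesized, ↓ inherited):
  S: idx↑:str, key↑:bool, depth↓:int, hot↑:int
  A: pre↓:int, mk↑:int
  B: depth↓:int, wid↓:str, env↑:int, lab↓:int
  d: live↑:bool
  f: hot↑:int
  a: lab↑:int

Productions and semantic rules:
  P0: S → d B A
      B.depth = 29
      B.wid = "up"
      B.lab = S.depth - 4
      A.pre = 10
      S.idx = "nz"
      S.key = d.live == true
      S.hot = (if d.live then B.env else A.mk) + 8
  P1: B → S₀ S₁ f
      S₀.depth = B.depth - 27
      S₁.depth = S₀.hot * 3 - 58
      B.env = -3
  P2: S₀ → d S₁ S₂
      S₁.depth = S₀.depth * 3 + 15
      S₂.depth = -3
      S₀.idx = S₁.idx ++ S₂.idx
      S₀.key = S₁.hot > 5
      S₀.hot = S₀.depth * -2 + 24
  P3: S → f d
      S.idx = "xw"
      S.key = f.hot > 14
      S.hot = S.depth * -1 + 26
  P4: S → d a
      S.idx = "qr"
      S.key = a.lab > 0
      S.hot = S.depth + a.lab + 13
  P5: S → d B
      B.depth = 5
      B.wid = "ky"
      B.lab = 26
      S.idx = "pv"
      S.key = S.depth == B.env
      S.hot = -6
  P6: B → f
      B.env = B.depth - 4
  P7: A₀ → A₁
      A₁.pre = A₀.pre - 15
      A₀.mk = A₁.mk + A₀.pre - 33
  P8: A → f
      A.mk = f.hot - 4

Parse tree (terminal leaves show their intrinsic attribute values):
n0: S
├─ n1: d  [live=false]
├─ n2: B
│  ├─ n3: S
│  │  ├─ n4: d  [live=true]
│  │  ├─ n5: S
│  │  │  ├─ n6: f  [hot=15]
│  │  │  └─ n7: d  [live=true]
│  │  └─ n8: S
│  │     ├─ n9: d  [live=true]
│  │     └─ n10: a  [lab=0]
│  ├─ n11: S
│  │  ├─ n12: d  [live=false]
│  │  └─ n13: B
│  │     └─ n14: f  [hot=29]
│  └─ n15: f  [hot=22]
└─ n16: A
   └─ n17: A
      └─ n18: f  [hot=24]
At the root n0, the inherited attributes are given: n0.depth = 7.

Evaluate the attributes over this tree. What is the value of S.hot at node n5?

1. n0.depth = 7  [given at root]
2. n1.live = false  [terminal]
3. n2.depth = 29  [29]
4. n2.wid = "up"  ["up"]
5. n2.lab = 3  [S.depth - 4]
6. n3.depth = 2  [B.depth - 27]
7. n4.live = true  [terminal]
8. n5.depth = 21  [S₀.depth * 3 + 15]
9. n6.hot = 15  [terminal]
10. n7.live = true  [terminal]
11. n5.idx = "xw"  ["xw"]
12. n5.key = true  [f.hot > 14]
13. n5.hot = 5  [S.depth * -1 + 26]
14. n8.depth = -3  [-3]
15. n9.live = true  [terminal]
16. n10.lab = 0  [terminal]
17. n8.idx = "qr"  ["qr"]
18. n8.key = false  [a.lab > 0]
19. n8.hot = 10  [S.depth + a.lab + 13]
20. n3.idx = "xwqr"  [S₁.idx ++ S₂.idx]
21. n3.key = false  [S₁.hot > 5]
22. n3.hot = 20  [S₀.depth * -2 + 24]
23. n11.depth = 2  [S₀.hot * 3 - 58]
24. n12.live = false  [terminal]
25. n13.depth = 5  [5]
26. n13.wid = "ky"  ["ky"]
27. n13.lab = 26  [26]
28. n14.hot = 29  [terminal]
29. n13.env = 1  [B.depth - 4]
30. n11.idx = "pv"  ["pv"]
31. n11.key = false  [S.depth == B.env]
32. n11.hot = -6  [-6]
33. n15.hot = 22  [terminal]
34. n2.env = -3  [-3]
35. n16.pre = 10  [10]
36. n17.pre = -5  [A₀.pre - 15]
37. n18.hot = 24  [terminal]
38. n17.mk = 20  [f.hot - 4]
39. n16.mk = -3  [A₁.mk + A₀.pre - 33]
40. n0.idx = "nz"  ["nz"]
41. n0.key = false  [d.live == true]
42. n0.hot = 5  [(if d.live then B.env else A.mk) + 8]

5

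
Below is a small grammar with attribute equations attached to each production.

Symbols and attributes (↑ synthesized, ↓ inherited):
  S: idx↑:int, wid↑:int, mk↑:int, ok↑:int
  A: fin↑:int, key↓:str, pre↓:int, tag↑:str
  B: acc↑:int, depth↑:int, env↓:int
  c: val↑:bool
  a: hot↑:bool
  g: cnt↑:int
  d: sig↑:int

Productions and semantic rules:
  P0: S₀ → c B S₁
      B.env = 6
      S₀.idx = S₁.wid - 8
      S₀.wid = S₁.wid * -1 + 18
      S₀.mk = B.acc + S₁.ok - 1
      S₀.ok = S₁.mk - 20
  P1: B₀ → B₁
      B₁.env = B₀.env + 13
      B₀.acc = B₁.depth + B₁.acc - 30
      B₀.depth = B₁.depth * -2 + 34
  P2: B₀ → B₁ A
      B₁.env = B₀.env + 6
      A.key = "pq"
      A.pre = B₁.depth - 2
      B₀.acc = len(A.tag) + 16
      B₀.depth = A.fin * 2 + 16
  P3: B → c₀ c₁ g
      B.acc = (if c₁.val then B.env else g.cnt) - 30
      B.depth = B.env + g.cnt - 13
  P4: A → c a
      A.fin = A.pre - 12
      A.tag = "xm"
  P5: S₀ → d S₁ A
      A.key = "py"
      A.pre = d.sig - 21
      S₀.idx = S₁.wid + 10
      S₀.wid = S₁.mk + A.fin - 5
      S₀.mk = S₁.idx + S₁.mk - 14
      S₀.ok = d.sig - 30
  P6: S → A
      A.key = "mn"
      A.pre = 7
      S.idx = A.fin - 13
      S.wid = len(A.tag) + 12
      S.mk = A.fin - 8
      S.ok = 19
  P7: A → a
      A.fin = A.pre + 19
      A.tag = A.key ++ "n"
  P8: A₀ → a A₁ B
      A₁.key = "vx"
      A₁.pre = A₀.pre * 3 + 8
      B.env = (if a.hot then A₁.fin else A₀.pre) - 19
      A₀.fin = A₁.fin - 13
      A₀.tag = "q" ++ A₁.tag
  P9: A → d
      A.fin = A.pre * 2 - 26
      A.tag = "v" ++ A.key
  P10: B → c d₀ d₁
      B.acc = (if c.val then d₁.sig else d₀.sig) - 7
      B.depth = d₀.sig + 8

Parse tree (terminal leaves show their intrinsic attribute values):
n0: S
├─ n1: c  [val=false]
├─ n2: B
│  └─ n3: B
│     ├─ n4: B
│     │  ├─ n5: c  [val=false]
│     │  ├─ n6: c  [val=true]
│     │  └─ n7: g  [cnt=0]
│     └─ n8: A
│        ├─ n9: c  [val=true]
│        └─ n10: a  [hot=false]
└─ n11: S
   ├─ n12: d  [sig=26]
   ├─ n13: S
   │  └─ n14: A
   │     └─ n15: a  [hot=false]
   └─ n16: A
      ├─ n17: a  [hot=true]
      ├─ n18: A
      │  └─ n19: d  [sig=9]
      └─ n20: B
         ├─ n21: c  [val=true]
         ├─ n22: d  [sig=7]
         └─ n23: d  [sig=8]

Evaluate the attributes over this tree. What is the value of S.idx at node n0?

1. n1.val = false  [terminal]
2. n2.env = 6  [6]
3. n3.env = 19  [B₀.env + 13]
4. n4.env = 25  [B₀.env + 6]
5. n5.val = false  [terminal]
6. n6.val = true  [terminal]
7. n7.cnt = 0  [terminal]
8. n4.acc = -5  [(if c₁.val then B.env else g.cnt) - 30]
9. n4.depth = 12  [B.env + g.cnt - 13]
10. n8.key = "pq"  ["pq"]
11. n8.pre = 10  [B₁.depth - 2]
12. n9.val = true  [terminal]
13. n10.hot = false  [terminal]
14. n8.fin = -2  [A.pre - 12]
15. n8.tag = "xm"  ["xm"]
16. n3.acc = 18  [len(A.tag) + 16]
17. n3.depth = 12  [A.fin * 2 + 16]
18. n2.acc = 0  [B₁.depth + B₁.acc - 30]
19. n2.depth = 10  [B₁.depth * -2 + 34]
20. n12.sig = 26  [terminal]
21. n14.key = "mn"  ["mn"]
22. n14.pre = 7  [7]
23. n15.hot = false  [terminal]
24. n14.fin = 26  [A.pre + 19]
25. n14.tag = "mnn"  [A.key ++ "n"]
26. n13.idx = 13  [A.fin - 13]
27. n13.wid = 15  [len(A.tag) + 12]
28. n13.mk = 18  [A.fin - 8]
29. n13.ok = 19  [19]
30. n16.key = "py"  ["py"]
31. n16.pre = 5  [d.sig - 21]
32. n17.hot = true  [terminal]
33. n18.key = "vx"  ["vx"]
34. n18.pre = 23  [A₀.pre * 3 + 8]
35. n19.sig = 9  [terminal]
36. n18.fin = 20  [A.pre * 2 - 26]
37. n18.tag = "vvx"  ["v" ++ A.key]
38. n20.env = 1  [(if a.hot then A₁.fin else A₀.pre) - 19]
39. n21.val = true  [terminal]
40. n22.sig = 7  [terminal]
41. n23.sig = 8  [terminal]
42. n20.acc = 1  [(if c.val then d₁.sig else d₀.sig) - 7]
43. n20.depth = 15  [d₀.sig + 8]
44. n16.fin = 7  [A₁.fin - 13]
45. n16.tag = "qvvx"  ["q" ++ A₁.tag]
46. n11.idx = 25  [S₁.wid + 10]
47. n11.wid = 20  [S₁.mk + A.fin - 5]
48. n11.mk = 17  [S₁.idx + S₁.mk - 14]
49. n11.ok = -4  [d.sig - 30]
50. n0.idx = 12  [S₁.wid - 8]
51. n0.wid = -2  [S₁.wid * -1 + 18]
52. n0.mk = -5  [B.acc + S₁.ok - 1]
53. n0.ok = -3  [S₁.mk - 20]

12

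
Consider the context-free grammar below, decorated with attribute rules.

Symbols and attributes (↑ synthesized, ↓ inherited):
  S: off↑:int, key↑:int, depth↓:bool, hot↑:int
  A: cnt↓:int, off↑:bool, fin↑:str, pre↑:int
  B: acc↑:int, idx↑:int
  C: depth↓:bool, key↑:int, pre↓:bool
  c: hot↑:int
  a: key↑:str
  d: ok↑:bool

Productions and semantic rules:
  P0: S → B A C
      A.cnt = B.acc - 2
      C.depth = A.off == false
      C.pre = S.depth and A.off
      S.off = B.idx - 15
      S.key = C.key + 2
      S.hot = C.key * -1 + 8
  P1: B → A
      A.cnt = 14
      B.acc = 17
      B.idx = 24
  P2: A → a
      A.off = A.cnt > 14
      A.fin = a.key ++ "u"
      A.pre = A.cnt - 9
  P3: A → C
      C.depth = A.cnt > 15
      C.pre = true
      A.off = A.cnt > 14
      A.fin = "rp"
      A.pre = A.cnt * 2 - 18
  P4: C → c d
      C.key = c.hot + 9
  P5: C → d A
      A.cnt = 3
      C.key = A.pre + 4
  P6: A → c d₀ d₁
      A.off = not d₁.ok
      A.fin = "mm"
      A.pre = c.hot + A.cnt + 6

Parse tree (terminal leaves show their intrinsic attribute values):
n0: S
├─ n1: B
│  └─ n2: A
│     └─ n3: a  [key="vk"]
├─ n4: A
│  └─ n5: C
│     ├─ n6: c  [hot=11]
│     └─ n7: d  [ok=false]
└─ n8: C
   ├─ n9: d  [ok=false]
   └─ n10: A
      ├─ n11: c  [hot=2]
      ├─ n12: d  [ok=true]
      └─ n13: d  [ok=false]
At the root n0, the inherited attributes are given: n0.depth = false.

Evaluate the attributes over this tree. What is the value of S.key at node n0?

1. n0.depth = false  [given at root]
2. n2.cnt = 14  [14]
3. n3.key = "vk"  [terminal]
4. n2.off = false  [A.cnt > 14]
5. n2.fin = "vku"  [a.key ++ "u"]
6. n2.pre = 5  [A.cnt - 9]
7. n1.acc = 17  [17]
8. n1.idx = 24  [24]
9. n4.cnt = 15  [B.acc - 2]
10. n5.depth = false  [A.cnt > 15]
11. n5.pre = true  [true]
12. n6.hot = 11  [terminal]
13. n7.ok = false  [terminal]
14. n5.key = 20  [c.hot + 9]
15. n4.off = true  [A.cnt > 14]
16. n4.fin = "rp"  ["rp"]
17. n4.pre = 12  [A.cnt * 2 - 18]
18. n8.depth = false  [A.off == false]
19. n8.pre = false  [S.depth and A.off]
20. n9.ok = false  [terminal]
21. n10.cnt = 3  [3]
22. n11.hot = 2  [terminal]
23. n12.ok = true  [terminal]
24. n13.ok = false  [terminal]
25. n10.off = true  [not d₁.ok]
26. n10.fin = "mm"  ["mm"]
27. n10.pre = 11  [c.hot + A.cnt + 6]
28. n8.key = 15  [A.pre + 4]
29. n0.off = 9  [B.idx - 15]
30. n0.key = 17  [C.key + 2]
31. n0.hot = -7  [C.key * -1 + 8]

17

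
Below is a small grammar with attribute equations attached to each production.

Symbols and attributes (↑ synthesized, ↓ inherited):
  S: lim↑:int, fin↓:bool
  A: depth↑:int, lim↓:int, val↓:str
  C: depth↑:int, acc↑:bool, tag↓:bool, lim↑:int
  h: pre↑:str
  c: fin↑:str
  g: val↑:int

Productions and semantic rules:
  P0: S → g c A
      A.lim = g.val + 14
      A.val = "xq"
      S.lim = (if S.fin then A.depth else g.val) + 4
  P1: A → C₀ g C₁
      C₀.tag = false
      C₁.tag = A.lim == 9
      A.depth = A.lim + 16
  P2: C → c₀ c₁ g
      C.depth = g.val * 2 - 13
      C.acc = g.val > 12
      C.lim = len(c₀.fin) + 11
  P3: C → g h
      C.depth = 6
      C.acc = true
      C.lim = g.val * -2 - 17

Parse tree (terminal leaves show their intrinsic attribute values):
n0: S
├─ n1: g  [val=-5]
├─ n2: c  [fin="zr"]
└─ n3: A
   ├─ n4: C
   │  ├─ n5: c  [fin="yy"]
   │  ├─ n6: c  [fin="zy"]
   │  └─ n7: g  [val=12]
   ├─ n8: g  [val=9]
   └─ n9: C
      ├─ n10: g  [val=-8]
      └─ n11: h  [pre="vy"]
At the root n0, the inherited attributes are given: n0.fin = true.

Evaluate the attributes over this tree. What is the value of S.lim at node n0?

29

1. n0.fin = true  [given at root]
2. n1.val = -5  [terminal]
3. n2.fin = "zr"  [terminal]
4. n3.lim = 9  [g.val + 14]
5. n3.val = "xq"  ["xq"]
6. n4.tag = false  [false]
7. n5.fin = "yy"  [terminal]
8. n6.fin = "zy"  [terminal]
9. n7.val = 12  [terminal]
10. n4.depth = 11  [g.val * 2 - 13]
11. n4.acc = false  [g.val > 12]
12. n4.lim = 13  [len(c₀.fin) + 11]
13. n8.val = 9  [terminal]
14. n9.tag = true  [A.lim == 9]
15. n10.val = -8  [terminal]
16. n11.pre = "vy"  [terminal]
17. n9.depth = 6  [6]
18. n9.acc = true  [true]
19. n9.lim = -1  [g.val * -2 - 17]
20. n3.depth = 25  [A.lim + 16]
21. n0.lim = 29  [(if S.fin then A.depth else g.val) + 4]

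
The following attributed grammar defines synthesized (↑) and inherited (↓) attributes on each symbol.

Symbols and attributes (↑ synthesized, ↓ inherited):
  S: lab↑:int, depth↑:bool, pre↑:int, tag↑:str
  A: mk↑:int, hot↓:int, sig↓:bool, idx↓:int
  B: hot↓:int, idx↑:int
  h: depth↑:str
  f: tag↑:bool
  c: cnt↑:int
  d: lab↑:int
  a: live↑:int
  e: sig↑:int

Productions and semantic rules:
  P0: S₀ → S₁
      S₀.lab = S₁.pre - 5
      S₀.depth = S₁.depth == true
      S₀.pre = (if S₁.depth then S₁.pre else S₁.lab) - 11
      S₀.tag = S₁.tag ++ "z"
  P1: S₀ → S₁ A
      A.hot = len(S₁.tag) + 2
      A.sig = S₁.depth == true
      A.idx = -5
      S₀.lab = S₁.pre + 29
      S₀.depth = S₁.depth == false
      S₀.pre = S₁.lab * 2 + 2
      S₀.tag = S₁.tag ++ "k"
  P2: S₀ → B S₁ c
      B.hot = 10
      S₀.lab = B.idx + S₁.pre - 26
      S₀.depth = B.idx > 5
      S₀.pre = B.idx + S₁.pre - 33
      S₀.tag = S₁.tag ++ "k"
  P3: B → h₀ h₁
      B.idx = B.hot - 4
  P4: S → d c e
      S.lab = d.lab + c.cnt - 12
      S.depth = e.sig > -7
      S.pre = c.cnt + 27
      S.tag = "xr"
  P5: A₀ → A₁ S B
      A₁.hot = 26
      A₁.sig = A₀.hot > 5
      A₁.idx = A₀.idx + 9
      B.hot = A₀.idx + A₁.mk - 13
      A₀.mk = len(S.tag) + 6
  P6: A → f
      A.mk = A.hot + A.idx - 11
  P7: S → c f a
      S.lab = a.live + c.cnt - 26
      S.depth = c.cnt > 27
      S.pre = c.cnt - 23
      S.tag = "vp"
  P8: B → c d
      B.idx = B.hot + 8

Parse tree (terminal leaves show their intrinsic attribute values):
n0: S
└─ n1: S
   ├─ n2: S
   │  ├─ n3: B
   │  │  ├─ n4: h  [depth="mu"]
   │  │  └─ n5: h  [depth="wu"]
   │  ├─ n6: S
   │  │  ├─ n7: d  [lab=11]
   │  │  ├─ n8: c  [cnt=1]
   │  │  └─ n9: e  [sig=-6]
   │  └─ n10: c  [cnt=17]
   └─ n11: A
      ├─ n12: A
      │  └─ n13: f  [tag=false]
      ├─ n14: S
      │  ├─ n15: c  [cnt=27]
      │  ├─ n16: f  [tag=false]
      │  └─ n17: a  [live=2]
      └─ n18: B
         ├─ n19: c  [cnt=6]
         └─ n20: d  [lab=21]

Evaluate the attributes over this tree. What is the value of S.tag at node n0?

1. n3.hot = 10  [10]
2. n4.depth = "mu"  [terminal]
3. n5.depth = "wu"  [terminal]
4. n3.idx = 6  [B.hot - 4]
5. n7.lab = 11  [terminal]
6. n8.cnt = 1  [terminal]
7. n9.sig = -6  [terminal]
8. n6.lab = 0  [d.lab + c.cnt - 12]
9. n6.depth = true  [e.sig > -7]
10. n6.pre = 28  [c.cnt + 27]
11. n6.tag = "xr"  ["xr"]
12. n10.cnt = 17  [terminal]
13. n2.lab = 8  [B.idx + S₁.pre - 26]
14. n2.depth = true  [B.idx > 5]
15. n2.pre = 1  [B.idx + S₁.pre - 33]
16. n2.tag = "xrk"  [S₁.tag ++ "k"]
17. n11.hot = 5  [len(S₁.tag) + 2]
18. n11.sig = true  [S₁.depth == true]
19. n11.idx = -5  [-5]
20. n12.hot = 26  [26]
21. n12.sig = false  [A₀.hot > 5]
22. n12.idx = 4  [A₀.idx + 9]
23. n13.tag = false  [terminal]
24. n12.mk = 19  [A.hot + A.idx - 11]
25. n15.cnt = 27  [terminal]
26. n16.tag = false  [terminal]
27. n17.live = 2  [terminal]
28. n14.lab = 3  [a.live + c.cnt - 26]
29. n14.depth = false  [c.cnt > 27]
30. n14.pre = 4  [c.cnt - 23]
31. n14.tag = "vp"  ["vp"]
32. n18.hot = 1  [A₀.idx + A₁.mk - 13]
33. n19.cnt = 6  [terminal]
34. n20.lab = 21  [terminal]
35. n18.idx = 9  [B.hot + 8]
36. n11.mk = 8  [len(S.tag) + 6]
37. n1.lab = 30  [S₁.pre + 29]
38. n1.depth = false  [S₁.depth == false]
39. n1.pre = 18  [S₁.lab * 2 + 2]
40. n1.tag = "xrkk"  [S₁.tag ++ "k"]
41. n0.lab = 13  [S₁.pre - 5]
42. n0.depth = false  [S₁.depth == true]
43. n0.pre = 19  [(if S₁.depth then S₁.pre else S₁.lab) - 11]
44. n0.tag = "xrkkz"  [S₁.tag ++ "z"]

"xrkkz"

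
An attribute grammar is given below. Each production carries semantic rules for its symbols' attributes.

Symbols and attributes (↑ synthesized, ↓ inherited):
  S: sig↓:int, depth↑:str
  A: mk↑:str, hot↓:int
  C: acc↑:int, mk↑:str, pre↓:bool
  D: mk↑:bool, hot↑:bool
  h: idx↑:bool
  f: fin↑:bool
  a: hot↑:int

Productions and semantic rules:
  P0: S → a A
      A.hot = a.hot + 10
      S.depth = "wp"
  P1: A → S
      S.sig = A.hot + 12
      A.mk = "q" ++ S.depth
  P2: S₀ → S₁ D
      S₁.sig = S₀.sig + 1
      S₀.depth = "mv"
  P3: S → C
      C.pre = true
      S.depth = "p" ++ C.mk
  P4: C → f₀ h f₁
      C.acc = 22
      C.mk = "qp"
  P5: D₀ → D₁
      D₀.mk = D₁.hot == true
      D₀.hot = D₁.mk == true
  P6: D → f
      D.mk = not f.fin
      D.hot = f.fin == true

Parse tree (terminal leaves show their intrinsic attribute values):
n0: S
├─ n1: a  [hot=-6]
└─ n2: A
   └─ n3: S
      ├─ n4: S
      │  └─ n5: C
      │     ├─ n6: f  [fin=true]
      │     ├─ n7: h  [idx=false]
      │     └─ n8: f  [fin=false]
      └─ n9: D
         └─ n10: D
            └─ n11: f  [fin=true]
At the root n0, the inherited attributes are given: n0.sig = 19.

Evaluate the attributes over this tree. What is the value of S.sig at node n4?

1. n0.sig = 19  [given at root]
2. n1.hot = -6  [terminal]
3. n2.hot = 4  [a.hot + 10]
4. n3.sig = 16  [A.hot + 12]
5. n4.sig = 17  [S₀.sig + 1]
6. n5.pre = true  [true]
7. n6.fin = true  [terminal]
8. n7.idx = false  [terminal]
9. n8.fin = false  [terminal]
10. n5.acc = 22  [22]
11. n5.mk = "qp"  ["qp"]
12. n4.depth = "pqp"  ["p" ++ C.mk]
13. n11.fin = true  [terminal]
14. n10.mk = false  [not f.fin]
15. n10.hot = true  [f.fin == true]
16. n9.mk = true  [D₁.hot == true]
17. n9.hot = false  [D₁.mk == true]
18. n3.depth = "mv"  ["mv"]
19. n2.mk = "qmv"  ["q" ++ S.depth]
20. n0.depth = "wp"  ["wp"]

17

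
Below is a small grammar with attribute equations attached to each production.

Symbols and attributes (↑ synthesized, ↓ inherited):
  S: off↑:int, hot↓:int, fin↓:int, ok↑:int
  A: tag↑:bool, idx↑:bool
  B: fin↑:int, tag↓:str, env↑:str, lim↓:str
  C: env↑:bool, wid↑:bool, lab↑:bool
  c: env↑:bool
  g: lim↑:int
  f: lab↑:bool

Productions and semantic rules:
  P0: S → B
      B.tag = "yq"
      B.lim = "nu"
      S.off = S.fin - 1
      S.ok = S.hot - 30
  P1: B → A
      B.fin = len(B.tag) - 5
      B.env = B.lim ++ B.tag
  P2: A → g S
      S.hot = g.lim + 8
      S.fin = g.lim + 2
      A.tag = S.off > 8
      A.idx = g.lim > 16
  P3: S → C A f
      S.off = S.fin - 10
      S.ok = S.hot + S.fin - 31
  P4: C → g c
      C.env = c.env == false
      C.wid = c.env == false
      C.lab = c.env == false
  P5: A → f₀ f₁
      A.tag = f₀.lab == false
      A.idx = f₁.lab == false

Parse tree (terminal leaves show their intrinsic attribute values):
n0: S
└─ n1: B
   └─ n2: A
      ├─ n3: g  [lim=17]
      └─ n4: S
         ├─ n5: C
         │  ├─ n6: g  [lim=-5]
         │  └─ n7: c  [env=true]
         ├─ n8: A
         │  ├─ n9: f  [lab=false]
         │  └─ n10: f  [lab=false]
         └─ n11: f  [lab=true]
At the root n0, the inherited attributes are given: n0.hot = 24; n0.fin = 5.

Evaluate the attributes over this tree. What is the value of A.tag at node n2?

true

1. n0.hot = 24  [given at root]
2. n0.fin = 5  [given at root]
3. n1.tag = "yq"  ["yq"]
4. n1.lim = "nu"  ["nu"]
5. n3.lim = 17  [terminal]
6. n4.hot = 25  [g.lim + 8]
7. n4.fin = 19  [g.lim + 2]
8. n6.lim = -5  [terminal]
9. n7.env = true  [terminal]
10. n5.env = false  [c.env == false]
11. n5.wid = false  [c.env == false]
12. n5.lab = false  [c.env == false]
13. n9.lab = false  [terminal]
14. n10.lab = false  [terminal]
15. n8.tag = true  [f₀.lab == false]
16. n8.idx = true  [f₁.lab == false]
17. n11.lab = true  [terminal]
18. n4.off = 9  [S.fin - 10]
19. n4.ok = 13  [S.hot + S.fin - 31]
20. n2.tag = true  [S.off > 8]
21. n2.idx = true  [g.lim > 16]
22. n1.fin = -3  [len(B.tag) - 5]
23. n1.env = "nuyq"  [B.lim ++ B.tag]
24. n0.off = 4  [S.fin - 1]
25. n0.ok = -6  [S.hot - 30]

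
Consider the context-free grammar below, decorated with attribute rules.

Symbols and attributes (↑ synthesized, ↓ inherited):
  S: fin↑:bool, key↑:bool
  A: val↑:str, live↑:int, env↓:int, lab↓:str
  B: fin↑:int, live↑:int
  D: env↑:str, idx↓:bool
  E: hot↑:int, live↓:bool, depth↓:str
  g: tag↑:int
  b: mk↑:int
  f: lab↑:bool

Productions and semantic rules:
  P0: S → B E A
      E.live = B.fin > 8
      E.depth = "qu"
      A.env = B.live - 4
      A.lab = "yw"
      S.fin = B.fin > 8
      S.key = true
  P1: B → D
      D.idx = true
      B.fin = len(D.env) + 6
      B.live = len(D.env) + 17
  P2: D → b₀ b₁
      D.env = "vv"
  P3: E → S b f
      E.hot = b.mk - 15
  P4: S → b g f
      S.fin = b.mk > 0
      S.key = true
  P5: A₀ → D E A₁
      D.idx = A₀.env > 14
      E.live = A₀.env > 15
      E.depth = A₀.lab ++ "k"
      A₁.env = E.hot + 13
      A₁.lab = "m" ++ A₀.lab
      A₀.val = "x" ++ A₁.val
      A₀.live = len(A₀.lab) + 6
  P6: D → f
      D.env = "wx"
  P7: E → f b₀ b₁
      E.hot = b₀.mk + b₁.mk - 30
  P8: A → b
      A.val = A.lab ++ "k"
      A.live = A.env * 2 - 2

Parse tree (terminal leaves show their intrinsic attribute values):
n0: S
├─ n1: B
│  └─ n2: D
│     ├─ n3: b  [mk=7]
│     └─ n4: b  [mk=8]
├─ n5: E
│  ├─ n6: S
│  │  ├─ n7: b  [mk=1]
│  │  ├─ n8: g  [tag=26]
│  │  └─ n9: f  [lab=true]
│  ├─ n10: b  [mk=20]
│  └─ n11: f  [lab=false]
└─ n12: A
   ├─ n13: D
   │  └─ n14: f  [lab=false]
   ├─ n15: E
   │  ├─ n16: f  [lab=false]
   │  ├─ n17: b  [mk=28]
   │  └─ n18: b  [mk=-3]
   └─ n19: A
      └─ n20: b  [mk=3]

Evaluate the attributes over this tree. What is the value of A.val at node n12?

"xmywk"

1. n2.idx = true  [true]
2. n3.mk = 7  [terminal]
3. n4.mk = 8  [terminal]
4. n2.env = "vv"  ["vv"]
5. n1.fin = 8  [len(D.env) + 6]
6. n1.live = 19  [len(D.env) + 17]
7. n5.live = false  [B.fin > 8]
8. n5.depth = "qu"  ["qu"]
9. n7.mk = 1  [terminal]
10. n8.tag = 26  [terminal]
11. n9.lab = true  [terminal]
12. n6.fin = true  [b.mk > 0]
13. n6.key = true  [true]
14. n10.mk = 20  [terminal]
15. n11.lab = false  [terminal]
16. n5.hot = 5  [b.mk - 15]
17. n12.env = 15  [B.live - 4]
18. n12.lab = "yw"  ["yw"]
19. n13.idx = true  [A₀.env > 14]
20. n14.lab = false  [terminal]
21. n13.env = "wx"  ["wx"]
22. n15.live = false  [A₀.env > 15]
23. n15.depth = "ywk"  [A₀.lab ++ "k"]
24. n16.lab = false  [terminal]
25. n17.mk = 28  [terminal]
26. n18.mk = -3  [terminal]
27. n15.hot = -5  [b₀.mk + b₁.mk - 30]
28. n19.env = 8  [E.hot + 13]
29. n19.lab = "myw"  ["m" ++ A₀.lab]
30. n20.mk = 3  [terminal]
31. n19.val = "mywk"  [A.lab ++ "k"]
32. n19.live = 14  [A.env * 2 - 2]
33. n12.val = "xmywk"  ["x" ++ A₁.val]
34. n12.live = 8  [len(A₀.lab) + 6]
35. n0.fin = false  [B.fin > 8]
36. n0.key = true  [true]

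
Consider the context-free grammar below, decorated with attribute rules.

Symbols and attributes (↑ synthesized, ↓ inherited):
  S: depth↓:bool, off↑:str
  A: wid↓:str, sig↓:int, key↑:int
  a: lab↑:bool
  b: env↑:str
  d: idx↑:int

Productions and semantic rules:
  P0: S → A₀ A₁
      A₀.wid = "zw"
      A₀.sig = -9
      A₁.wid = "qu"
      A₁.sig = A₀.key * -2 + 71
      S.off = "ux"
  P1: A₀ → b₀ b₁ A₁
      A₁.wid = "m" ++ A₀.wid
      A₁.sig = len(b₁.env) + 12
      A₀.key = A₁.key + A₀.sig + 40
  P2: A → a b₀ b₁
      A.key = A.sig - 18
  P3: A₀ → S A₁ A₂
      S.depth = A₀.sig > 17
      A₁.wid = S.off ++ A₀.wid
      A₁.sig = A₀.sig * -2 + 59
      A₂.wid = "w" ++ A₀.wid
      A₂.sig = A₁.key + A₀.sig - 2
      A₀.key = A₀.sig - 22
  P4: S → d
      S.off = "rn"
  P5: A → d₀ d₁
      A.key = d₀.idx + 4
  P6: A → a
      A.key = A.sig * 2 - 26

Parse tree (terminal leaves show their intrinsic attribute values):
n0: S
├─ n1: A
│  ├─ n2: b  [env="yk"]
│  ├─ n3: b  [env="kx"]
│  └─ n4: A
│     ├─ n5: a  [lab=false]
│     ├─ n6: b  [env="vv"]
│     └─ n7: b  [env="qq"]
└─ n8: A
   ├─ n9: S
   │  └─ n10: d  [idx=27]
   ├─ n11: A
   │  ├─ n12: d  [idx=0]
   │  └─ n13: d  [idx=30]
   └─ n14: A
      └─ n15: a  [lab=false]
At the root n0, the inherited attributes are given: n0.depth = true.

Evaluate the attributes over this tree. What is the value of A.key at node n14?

12

1. n0.depth = true  [given at root]
2. n1.wid = "zw"  ["zw"]
3. n1.sig = -9  [-9]
4. n2.env = "yk"  [terminal]
5. n3.env = "kx"  [terminal]
6. n4.wid = "mzw"  ["m" ++ A₀.wid]
7. n4.sig = 14  [len(b₁.env) + 12]
8. n5.lab = false  [terminal]
9. n6.env = "vv"  [terminal]
10. n7.env = "qq"  [terminal]
11. n4.key = -4  [A.sig - 18]
12. n1.key = 27  [A₁.key + A₀.sig + 40]
13. n8.wid = "qu"  ["qu"]
14. n8.sig = 17  [A₀.key * -2 + 71]
15. n9.depth = false  [A₀.sig > 17]
16. n10.idx = 27  [terminal]
17. n9.off = "rn"  ["rn"]
18. n11.wid = "rnqu"  [S.off ++ A₀.wid]
19. n11.sig = 25  [A₀.sig * -2 + 59]
20. n12.idx = 0  [terminal]
21. n13.idx = 30  [terminal]
22. n11.key = 4  [d₀.idx + 4]
23. n14.wid = "wqu"  ["w" ++ A₀.wid]
24. n14.sig = 19  [A₁.key + A₀.sig - 2]
25. n15.lab = false  [terminal]
26. n14.key = 12  [A.sig * 2 - 26]
27. n8.key = -5  [A₀.sig - 22]
28. n0.off = "ux"  ["ux"]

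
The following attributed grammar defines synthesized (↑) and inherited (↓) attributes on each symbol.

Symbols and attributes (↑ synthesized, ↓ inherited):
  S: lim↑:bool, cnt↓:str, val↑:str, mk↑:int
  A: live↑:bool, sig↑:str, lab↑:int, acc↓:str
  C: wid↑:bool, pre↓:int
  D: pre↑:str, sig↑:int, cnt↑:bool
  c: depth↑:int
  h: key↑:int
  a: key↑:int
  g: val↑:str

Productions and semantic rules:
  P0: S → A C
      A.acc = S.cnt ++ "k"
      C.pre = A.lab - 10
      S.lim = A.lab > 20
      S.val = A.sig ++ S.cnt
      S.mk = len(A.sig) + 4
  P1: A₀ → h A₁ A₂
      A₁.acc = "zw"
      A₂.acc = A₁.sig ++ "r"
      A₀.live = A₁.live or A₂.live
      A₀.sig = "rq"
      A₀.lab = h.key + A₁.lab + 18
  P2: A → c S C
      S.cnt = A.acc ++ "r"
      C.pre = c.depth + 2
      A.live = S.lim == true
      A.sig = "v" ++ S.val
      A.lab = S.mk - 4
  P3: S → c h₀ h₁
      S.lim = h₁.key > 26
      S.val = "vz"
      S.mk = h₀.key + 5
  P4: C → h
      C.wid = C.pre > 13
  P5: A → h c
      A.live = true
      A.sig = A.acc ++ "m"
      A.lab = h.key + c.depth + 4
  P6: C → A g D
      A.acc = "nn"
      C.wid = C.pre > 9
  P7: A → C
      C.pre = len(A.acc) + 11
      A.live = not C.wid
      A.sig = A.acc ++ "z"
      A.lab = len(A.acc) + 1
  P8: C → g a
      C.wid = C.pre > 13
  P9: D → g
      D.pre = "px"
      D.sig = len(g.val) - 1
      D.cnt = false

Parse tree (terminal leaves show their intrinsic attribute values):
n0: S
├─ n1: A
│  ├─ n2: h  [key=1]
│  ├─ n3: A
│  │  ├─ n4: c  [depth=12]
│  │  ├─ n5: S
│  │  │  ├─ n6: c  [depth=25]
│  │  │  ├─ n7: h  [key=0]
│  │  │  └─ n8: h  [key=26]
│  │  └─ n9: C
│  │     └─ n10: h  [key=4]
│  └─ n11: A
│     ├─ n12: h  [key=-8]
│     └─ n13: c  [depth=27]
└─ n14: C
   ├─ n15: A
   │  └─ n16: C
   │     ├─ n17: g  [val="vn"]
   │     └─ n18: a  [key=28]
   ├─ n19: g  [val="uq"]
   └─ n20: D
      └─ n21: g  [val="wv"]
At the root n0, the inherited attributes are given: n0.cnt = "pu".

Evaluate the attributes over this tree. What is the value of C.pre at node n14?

10

1. n0.cnt = "pu"  [given at root]
2. n1.acc = "puk"  [S.cnt ++ "k"]
3. n2.key = 1  [terminal]
4. n3.acc = "zw"  ["zw"]
5. n4.depth = 12  [terminal]
6. n5.cnt = "zwr"  [A.acc ++ "r"]
7. n6.depth = 25  [terminal]
8. n7.key = 0  [terminal]
9. n8.key = 26  [terminal]
10. n5.lim = false  [h₁.key > 26]
11. n5.val = "vz"  ["vz"]
12. n5.mk = 5  [h₀.key + 5]
13. n9.pre = 14  [c.depth + 2]
14. n10.key = 4  [terminal]
15. n9.wid = true  [C.pre > 13]
16. n3.live = false  [S.lim == true]
17. n3.sig = "vvz"  ["v" ++ S.val]
18. n3.lab = 1  [S.mk - 4]
19. n11.acc = "vvzr"  [A₁.sig ++ "r"]
20. n12.key = -8  [terminal]
21. n13.depth = 27  [terminal]
22. n11.live = true  [true]
23. n11.sig = "vvzrm"  [A.acc ++ "m"]
24. n11.lab = 23  [h.key + c.depth + 4]
25. n1.live = true  [A₁.live or A₂.live]
26. n1.sig = "rq"  ["rq"]
27. n1.lab = 20  [h.key + A₁.lab + 18]
28. n14.pre = 10  [A.lab - 10]
29. n15.acc = "nn"  ["nn"]
30. n16.pre = 13  [len(A.acc) + 11]
31. n17.val = "vn"  [terminal]
32. n18.key = 28  [terminal]
33. n16.wid = false  [C.pre > 13]
34. n15.live = true  [not C.wid]
35. n15.sig = "nnz"  [A.acc ++ "z"]
36. n15.lab = 3  [len(A.acc) + 1]
37. n19.val = "uq"  [terminal]
38. n21.val = "wv"  [terminal]
39. n20.pre = "px"  ["px"]
40. n20.sig = 1  [len(g.val) - 1]
41. n20.cnt = false  [false]
42. n14.wid = true  [C.pre > 9]
43. n0.lim = false  [A.lab > 20]
44. n0.val = "rqpu"  [A.sig ++ S.cnt]
45. n0.mk = 6  [len(A.sig) + 4]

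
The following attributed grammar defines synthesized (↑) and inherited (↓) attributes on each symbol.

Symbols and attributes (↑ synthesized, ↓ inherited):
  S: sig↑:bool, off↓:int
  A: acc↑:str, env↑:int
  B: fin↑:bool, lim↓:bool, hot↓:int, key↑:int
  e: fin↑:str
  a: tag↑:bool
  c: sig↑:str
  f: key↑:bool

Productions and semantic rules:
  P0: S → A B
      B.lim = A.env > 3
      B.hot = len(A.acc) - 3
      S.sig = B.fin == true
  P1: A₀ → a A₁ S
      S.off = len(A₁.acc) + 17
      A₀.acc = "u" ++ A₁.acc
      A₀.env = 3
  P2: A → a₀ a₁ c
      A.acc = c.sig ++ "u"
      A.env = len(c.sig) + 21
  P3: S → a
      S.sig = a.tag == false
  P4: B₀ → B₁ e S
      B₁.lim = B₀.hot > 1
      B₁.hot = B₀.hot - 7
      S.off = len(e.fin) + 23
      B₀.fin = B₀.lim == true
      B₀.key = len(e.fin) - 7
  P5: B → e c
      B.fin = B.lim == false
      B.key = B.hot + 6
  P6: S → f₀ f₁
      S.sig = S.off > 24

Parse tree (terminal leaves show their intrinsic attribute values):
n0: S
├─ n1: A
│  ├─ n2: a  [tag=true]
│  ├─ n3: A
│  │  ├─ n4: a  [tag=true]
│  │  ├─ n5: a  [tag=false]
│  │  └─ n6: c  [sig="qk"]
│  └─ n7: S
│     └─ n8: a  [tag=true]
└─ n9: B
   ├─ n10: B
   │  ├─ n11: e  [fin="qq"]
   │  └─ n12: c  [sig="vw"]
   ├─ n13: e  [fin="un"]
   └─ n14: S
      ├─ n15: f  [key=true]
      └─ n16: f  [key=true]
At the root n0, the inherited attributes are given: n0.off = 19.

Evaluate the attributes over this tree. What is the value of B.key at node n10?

0

1. n0.off = 19  [given at root]
2. n2.tag = true  [terminal]
3. n4.tag = true  [terminal]
4. n5.tag = false  [terminal]
5. n6.sig = "qk"  [terminal]
6. n3.acc = "qku"  [c.sig ++ "u"]
7. n3.env = 23  [len(c.sig) + 21]
8. n7.off = 20  [len(A₁.acc) + 17]
9. n8.tag = true  [terminal]
10. n7.sig = false  [a.tag == false]
11. n1.acc = "uqku"  ["u" ++ A₁.acc]
12. n1.env = 3  [3]
13. n9.lim = false  [A.env > 3]
14. n9.hot = 1  [len(A.acc) - 3]
15. n10.lim = false  [B₀.hot > 1]
16. n10.hot = -6  [B₀.hot - 7]
17. n11.fin = "qq"  [terminal]
18. n12.sig = "vw"  [terminal]
19. n10.fin = true  [B.lim == false]
20. n10.key = 0  [B.hot + 6]
21. n13.fin = "un"  [terminal]
22. n14.off = 25  [len(e.fin) + 23]
23. n15.key = true  [terminal]
24. n16.key = true  [terminal]
25. n14.sig = true  [S.off > 24]
26. n9.fin = false  [B₀.lim == true]
27. n9.key = -5  [len(e.fin) - 7]
28. n0.sig = false  [B.fin == true]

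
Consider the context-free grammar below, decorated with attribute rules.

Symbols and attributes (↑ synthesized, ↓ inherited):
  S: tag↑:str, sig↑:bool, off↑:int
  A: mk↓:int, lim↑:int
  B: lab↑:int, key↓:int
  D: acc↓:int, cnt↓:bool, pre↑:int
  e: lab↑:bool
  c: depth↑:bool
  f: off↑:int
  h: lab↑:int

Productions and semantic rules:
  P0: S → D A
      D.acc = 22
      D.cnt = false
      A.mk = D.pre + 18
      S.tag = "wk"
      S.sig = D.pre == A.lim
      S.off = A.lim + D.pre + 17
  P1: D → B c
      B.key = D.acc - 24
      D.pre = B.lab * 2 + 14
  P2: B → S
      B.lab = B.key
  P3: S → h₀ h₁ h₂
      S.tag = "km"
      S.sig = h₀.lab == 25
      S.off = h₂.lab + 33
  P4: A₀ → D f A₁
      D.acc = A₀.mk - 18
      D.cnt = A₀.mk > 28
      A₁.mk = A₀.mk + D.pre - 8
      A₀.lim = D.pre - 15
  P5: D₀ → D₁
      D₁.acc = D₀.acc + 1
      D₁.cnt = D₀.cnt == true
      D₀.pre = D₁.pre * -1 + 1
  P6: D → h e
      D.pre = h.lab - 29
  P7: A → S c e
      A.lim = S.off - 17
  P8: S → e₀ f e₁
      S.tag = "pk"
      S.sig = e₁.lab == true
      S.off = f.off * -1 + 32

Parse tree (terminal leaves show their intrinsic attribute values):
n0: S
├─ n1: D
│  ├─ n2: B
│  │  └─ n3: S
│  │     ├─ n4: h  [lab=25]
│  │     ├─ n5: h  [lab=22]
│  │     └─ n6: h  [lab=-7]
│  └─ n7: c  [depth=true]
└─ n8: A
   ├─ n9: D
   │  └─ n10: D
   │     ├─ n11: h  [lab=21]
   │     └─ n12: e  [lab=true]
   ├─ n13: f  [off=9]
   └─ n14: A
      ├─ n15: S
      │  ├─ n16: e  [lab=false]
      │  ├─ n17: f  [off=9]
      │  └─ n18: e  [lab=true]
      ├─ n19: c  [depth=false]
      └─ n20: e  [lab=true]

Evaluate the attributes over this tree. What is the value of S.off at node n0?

1. n1.acc = 22  [22]
2. n1.cnt = false  [false]
3. n2.key = -2  [D.acc - 24]
4. n4.lab = 25  [terminal]
5. n5.lab = 22  [terminal]
6. n6.lab = -7  [terminal]
7. n3.tag = "km"  ["km"]
8. n3.sig = true  [h₀.lab == 25]
9. n3.off = 26  [h₂.lab + 33]
10. n2.lab = -2  [B.key]
11. n7.depth = true  [terminal]
12. n1.pre = 10  [B.lab * 2 + 14]
13. n8.mk = 28  [D.pre + 18]
14. n9.acc = 10  [A₀.mk - 18]
15. n9.cnt = false  [A₀.mk > 28]
16. n10.acc = 11  [D₀.acc + 1]
17. n10.cnt = false  [D₀.cnt == true]
18. n11.lab = 21  [terminal]
19. n12.lab = true  [terminal]
20. n10.pre = -8  [h.lab - 29]
21. n9.pre = 9  [D₁.pre * -1 + 1]
22. n13.off = 9  [terminal]
23. n14.mk = 29  [A₀.mk + D.pre - 8]
24. n16.lab = false  [terminal]
25. n17.off = 9  [terminal]
26. n18.lab = true  [terminal]
27. n15.tag = "pk"  ["pk"]
28. n15.sig = true  [e₁.lab == true]
29. n15.off = 23  [f.off * -1 + 32]
30. n19.depth = false  [terminal]
31. n20.lab = true  [terminal]
32. n14.lim = 6  [S.off - 17]
33. n8.lim = -6  [D.pre - 15]
34. n0.tag = "wk"  ["wk"]
35. n0.sig = false  [D.pre == A.lim]
36. n0.off = 21  [A.lim + D.pre + 17]

21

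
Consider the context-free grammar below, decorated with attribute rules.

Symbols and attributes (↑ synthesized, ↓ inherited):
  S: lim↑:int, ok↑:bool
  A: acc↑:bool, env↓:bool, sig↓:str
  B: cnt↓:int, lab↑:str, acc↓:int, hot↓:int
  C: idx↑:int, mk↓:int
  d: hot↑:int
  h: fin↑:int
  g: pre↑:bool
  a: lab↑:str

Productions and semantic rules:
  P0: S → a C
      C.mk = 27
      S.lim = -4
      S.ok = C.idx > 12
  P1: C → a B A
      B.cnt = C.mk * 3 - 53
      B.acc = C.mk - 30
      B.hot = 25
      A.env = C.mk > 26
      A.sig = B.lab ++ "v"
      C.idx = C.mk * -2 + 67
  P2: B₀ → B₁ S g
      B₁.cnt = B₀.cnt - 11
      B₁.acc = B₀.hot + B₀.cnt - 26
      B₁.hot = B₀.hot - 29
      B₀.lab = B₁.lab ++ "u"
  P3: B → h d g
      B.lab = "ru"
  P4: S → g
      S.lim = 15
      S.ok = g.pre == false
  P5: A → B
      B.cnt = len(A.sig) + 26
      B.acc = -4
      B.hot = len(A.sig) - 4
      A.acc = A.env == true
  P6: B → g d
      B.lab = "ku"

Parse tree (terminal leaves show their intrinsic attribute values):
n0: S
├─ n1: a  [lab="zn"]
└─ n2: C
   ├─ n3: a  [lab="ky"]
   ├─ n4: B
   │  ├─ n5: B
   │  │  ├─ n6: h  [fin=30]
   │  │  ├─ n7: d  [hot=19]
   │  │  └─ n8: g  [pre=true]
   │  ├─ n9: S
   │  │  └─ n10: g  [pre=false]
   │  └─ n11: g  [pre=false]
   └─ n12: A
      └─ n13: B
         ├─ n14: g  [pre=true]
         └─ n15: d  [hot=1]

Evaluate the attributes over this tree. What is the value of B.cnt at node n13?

1. n1.lab = "zn"  [terminal]
2. n2.mk = 27  [27]
3. n3.lab = "ky"  [terminal]
4. n4.cnt = 28  [C.mk * 3 - 53]
5. n4.acc = -3  [C.mk - 30]
6. n4.hot = 25  [25]
7. n5.cnt = 17  [B₀.cnt - 11]
8. n5.acc = 27  [B₀.hot + B₀.cnt - 26]
9. n5.hot = -4  [B₀.hot - 29]
10. n6.fin = 30  [terminal]
11. n7.hot = 19  [terminal]
12. n8.pre = true  [terminal]
13. n5.lab = "ru"  ["ru"]
14. n10.pre = false  [terminal]
15. n9.lim = 15  [15]
16. n9.ok = true  [g.pre == false]
17. n11.pre = false  [terminal]
18. n4.lab = "ruu"  [B₁.lab ++ "u"]
19. n12.env = true  [C.mk > 26]
20. n12.sig = "ruuv"  [B.lab ++ "v"]
21. n13.cnt = 30  [len(A.sig) + 26]
22. n13.acc = -4  [-4]
23. n13.hot = 0  [len(A.sig) - 4]
24. n14.pre = true  [terminal]
25. n15.hot = 1  [terminal]
26. n13.lab = "ku"  ["ku"]
27. n12.acc = true  [A.env == true]
28. n2.idx = 13  [C.mk * -2 + 67]
29. n0.lim = -4  [-4]
30. n0.ok = true  [C.idx > 12]

30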